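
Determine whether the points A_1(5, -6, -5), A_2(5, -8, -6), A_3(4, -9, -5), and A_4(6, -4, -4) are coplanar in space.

No

A normal to the plane through A_1, A_2, A_3 is n = A_1A_2 × A_1A_3 = (-3, 1, -2).
The plane has equation n·P = -11. For A_4: n·A_4 = -14.
-14 ≠ -11, so A_4 is off the plane.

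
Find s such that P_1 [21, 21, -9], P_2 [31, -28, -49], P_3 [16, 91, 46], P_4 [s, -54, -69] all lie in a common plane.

31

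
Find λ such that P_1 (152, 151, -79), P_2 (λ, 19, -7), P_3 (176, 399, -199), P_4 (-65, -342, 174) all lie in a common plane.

Coplanarity ⇔ det[P_1P_2; P_1P_3; P_1P_4] = 0.
Expanding, this is linear in λ: (3584)λ + (-157696) = 0.
So λ = 44.

44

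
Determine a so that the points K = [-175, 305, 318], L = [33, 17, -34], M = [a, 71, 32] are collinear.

Direction KL = (208, -288, -352). From the y-coordinate of M, the parameter along the line is τ = (71 − 305)/(-288) = 13/16.
Then a = (-175) + 13/16·(208) = -6.

-6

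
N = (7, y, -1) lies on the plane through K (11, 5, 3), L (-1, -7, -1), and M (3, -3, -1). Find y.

The plane through K, L, M has equation 16x − 16y = 96.
Substituting N: (-16)y + (112) = 96, so y = 1.

1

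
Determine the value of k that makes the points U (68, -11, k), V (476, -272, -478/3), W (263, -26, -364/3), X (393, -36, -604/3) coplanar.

-4/3

The points are coplanar iff UV · (UW × UX) = 0.
Expanding, this is linear in k: (29850)k + (39800) = 0.
So k = -4/3.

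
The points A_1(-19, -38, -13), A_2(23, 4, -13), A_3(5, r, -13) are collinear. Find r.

-14

Direction A_1A_2 = (42, 42, 0). From the x-coordinate of A_3, the parameter along the line is τ = (5 − (-19))/42 = 4/7.
Then r = (-38) + 4/7·(42) = -14.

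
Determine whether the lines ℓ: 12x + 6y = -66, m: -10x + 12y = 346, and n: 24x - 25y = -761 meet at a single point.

No

Intersecting ℓ and m: solving the 2×2 system gives (x, y) = (-239/17, 291/17).
Substitute into n: (24)(-239/17) + (-25)(291/17) = -13011/17.
But n requires -761 ≠ -13011/17, so the three lines have no common point.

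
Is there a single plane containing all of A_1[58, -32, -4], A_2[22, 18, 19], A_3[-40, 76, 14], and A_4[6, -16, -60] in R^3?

Yes

With A_1 as base: A_1A_2 = (-36, 50, 23), A_1A_3 = (-98, 108, 18), A_1A_4 = (-52, 16, -56).
A_1A_3 × A_1A_4 = (-6336, -6424, 4048).
A_1A_2 · (A_1A_3 × A_1A_4) = 0.
The scalar triple product vanishes, so the four points are coplanar.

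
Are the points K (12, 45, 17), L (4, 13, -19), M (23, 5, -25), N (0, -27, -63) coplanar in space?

No

A normal to the plane through K, L, M is n = KL × KM = (-96, -732, 672).
The plane has equation n·P = -22668. For N: n·N = -22572.
-22572 ≠ -22668, so N is off the plane.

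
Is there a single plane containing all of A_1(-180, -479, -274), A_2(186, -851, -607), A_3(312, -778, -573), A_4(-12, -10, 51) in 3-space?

No

A normal to the plane through A_1, A_2, A_3 is n = A_1A_2 × A_1A_3 = (11661, -54402, 73590).
The plane has equation n·P = 3795918. For A_4: n·A_4 = 4157178.
4157178 ≠ 3795918, so A_4 is off the plane.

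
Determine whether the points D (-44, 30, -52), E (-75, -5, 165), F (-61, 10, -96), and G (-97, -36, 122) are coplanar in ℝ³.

No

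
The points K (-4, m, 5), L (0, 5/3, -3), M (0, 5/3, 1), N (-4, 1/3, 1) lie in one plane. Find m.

Coplanarity ⇔ det[KL; KM; KN] = 0.
Expanding, this is linear in m: (16)m + (-16/3) = 0.
So m = 1/3.

1/3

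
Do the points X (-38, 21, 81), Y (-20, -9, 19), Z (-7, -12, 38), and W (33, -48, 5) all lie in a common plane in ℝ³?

Yes

With X as base: XY = (18, -30, -62), XZ = (31, -33, -43), XW = (71, -69, -76).
XZ × XW = (-459, -697, 204).
XY · (XZ × XW) = 0.
The scalar triple product vanishes, so the four points are coplanar.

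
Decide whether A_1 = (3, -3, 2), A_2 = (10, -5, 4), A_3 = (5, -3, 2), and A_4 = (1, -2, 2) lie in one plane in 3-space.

No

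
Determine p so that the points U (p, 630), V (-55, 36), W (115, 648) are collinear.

110

Collinearity: (U − V) must be parallel to (W − V) = (170, 612).
Cross-multiplying the components: (p − (-55))·(612) = (594)·(170).
Solving gives p = 110.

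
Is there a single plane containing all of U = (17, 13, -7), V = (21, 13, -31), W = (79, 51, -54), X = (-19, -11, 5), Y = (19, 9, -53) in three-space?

The plane through U, V, W has normal n = UV × UW = (912, -1300, 152) and equation n·P = -2460.
Checking the remaining points: n·X = -2268, n·Y = -2428.
Since n·X = -2268 ≠ -2460, X is off the plane and the points are not all coplanar.

No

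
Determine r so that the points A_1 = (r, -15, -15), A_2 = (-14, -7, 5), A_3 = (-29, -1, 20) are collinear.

Collinearity requires A_1A_2 × A_1A_3 = 0; each component is linear in r.
The y-component gives (15)r + (-90) = 0, so r = 6.
The remaining components then also vanish.

6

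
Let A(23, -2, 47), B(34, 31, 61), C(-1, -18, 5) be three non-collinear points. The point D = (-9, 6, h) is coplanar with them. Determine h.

-15

Coplanarity requires AB · (AC × AD) = 0.
AB = (11, 33, 14), AC = (-24, -16, -42); the triple product is linear in h with coefficient 616 and constant term 9240.
Setting it to zero: h = -15.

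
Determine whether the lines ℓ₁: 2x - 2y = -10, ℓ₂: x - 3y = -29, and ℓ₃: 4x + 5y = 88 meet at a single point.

Yes

The three lines meet at one point iff the augmented coefficient matrix [aᵢ bᵢ cᵢ] has rank < 3, i.e. its determinant vanishes.
Here the determinant is 0.
It vanishes, so the lines are concurrent at (7, 12).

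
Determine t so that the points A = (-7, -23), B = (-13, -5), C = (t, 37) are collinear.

-27

The three points are collinear iff det[AB; AC] = 0.
This determinant is linear in t: (-18)t + (-486) = 0, so t = -27.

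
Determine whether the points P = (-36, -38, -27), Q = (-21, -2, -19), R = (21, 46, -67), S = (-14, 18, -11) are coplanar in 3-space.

Yes

The four points are coplanar iff the 3×3 determinant with rows PQ, PR, PS is zero.
Rows: (15, 36, 8), (57, 84, -40), (22, 56, 16).
Expanding along the first row: (15)(3584) − (36)(1792) + (8)(1344) = 0.
Zero determinant ⇒ coplanar.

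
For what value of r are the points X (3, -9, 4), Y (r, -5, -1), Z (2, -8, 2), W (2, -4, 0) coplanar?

1

Normal to plane XZW: n = (6, -2, -4); plane equation n·P = 20.
Requiring n·Y = 20: (6)r + (14) = 20.
So r = 1.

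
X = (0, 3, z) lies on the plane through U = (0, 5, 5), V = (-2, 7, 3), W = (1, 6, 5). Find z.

6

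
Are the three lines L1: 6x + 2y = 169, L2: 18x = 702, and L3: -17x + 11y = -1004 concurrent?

The three lines meet at one point iff the augmented coefficient matrix [aᵢ bᵢ cᵢ] has rank < 3, i.e. its determinant vanishes.
Here the determinant is -594.
Nonzero, so no common point exists.

No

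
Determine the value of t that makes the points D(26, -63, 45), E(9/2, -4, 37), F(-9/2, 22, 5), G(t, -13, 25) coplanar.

8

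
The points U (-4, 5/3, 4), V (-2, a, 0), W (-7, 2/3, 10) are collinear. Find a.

7/3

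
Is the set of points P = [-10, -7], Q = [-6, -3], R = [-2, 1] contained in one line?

Yes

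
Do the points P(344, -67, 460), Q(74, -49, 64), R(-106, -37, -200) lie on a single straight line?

PQ = (-270, 18, -396), PR = (-450, 30, -660).
PQ × PR = (0, 0, 0).
The cross product vanishes, so the three points are collinear.

Yes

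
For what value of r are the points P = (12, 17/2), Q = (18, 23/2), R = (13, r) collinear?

9

Collinearity: (R − P) must be parallel to (Q − P) = (6, 3).
Cross-multiplying the components: (r − 17/2)·(6) = (1)·(3).
Solving gives r = 9.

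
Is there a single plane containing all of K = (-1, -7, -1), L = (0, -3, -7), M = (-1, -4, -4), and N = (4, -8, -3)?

No

A normal to the plane through K, L, M is n = KL × KM = (6, 3, 3).
The plane has equation n·P = -30. For N: n·N = -9.
-9 ≠ -30, so N is off the plane.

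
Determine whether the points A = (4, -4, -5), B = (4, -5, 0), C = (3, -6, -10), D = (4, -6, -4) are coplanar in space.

No

With A as base: AB = (0, -1, 5), AC = (-1, -2, -5), AD = (0, -2, 1).
AC × AD = (-12, 1, 2).
AB · (AC × AD) = 9.
Since 9 ≠ 0, the four points are not coplanar.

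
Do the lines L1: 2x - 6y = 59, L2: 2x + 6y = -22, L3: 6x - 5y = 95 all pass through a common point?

Intersecting L1 and L2: solving the 2×2 system gives (x, y) = (37/4, -27/4).
Substitute into L3: (6)(37/4) + (-5)(-27/4) = 357/4.
But L3 requires 95 ≠ 357/4, so the three lines have no common point.

No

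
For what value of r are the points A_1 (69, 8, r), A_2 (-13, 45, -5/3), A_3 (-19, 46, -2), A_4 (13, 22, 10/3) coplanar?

The points are coplanar iff A_1A_2 · (A_1A_3 × A_1A_4) = 0.
Expanding, this is linear in r: (-112)r + (2464/3) = 0.
So r = 22/3.

22/3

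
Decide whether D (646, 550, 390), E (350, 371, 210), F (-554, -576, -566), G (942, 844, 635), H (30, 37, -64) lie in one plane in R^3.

Yes

The plane through D, E, F has normal n = DE × DF = (-31556, -66976, 118496) and equation n·P = -11008536.
Checking the remaining points: n·G = -11008536, n·H = -11008536.
All equal -11008536, so all 5 points lie in one plane.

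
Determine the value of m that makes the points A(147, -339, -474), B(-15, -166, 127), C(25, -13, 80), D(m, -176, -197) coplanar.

86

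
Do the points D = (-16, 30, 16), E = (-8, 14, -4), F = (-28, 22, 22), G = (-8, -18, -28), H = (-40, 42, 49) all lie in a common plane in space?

Yes

The plane through D, E, F has normal n = DE × DF = (-256, 192, -256) and equation n·P = 5760.
Checking the remaining points: n·G = 5760, n·H = 5760.
All equal 5760, so all 5 points lie in one plane.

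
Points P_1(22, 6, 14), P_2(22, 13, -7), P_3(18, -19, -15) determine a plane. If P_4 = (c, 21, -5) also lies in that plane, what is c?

23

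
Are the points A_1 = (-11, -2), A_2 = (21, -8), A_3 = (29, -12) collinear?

A_1A_2 = (32, -6), A_1A_3 = (40, -10).
det[A_1A_2; A_1A_3] = (32)(-10) − (-6)(40) = -80.
The determinant is nonzero, so they are not collinear.

No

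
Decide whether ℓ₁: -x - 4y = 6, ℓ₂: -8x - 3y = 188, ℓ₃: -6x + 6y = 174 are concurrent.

Lines aᵢx + bᵢy = cᵢ with pairwise distinct directions are concurrent exactly when det[aᵢ bᵢ cᵢ] = 0.
Here the determinant is 198.
Nonzero, so no common point exists.

No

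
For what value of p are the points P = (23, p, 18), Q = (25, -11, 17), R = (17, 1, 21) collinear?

Collinearity requires PQ × PR = 0; each component is linear in p.
The x-component gives (-4)p + (-32) = 0, so p = -8.
The remaining components then also vanish.

-8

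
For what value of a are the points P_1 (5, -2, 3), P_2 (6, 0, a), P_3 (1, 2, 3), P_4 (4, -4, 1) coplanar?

Normal to plane P_1P_3P_4: n = (-8, -8, 12); plane equation n·P = 12.
Requiring n·P_2 = 12: (12)a + (-48) = 12.
So a = 5.

5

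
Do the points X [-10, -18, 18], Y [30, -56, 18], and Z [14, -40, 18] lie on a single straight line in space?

No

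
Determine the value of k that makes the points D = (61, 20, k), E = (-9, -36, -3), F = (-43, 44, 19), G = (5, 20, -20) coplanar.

Coplanarity ⇔ det[DE; DF; DG] = 0.
Expanding, this is linear in k: (3024)k + (205632) = 0.
So k = -68.

-68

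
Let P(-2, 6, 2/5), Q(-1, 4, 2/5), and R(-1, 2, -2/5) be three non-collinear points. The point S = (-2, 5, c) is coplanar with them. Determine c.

0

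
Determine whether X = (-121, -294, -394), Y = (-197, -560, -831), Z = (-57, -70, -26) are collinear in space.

XY = (-76, -266, -437), XZ = (64, 224, 368).
XY × XZ = (0, 0, 0).
The cross product vanishes, so the three points are collinear.

Yes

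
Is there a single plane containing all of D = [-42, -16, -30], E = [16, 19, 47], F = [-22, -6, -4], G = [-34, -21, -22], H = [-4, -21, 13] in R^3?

Yes

The plane through D, E, F has normal n = DE × DF = (140, 32, -120) and equation n·P = -2792.
Checking the remaining points: n·G = -2792, n·H = -2792.
All equal -2792, so all 5 points lie in one plane.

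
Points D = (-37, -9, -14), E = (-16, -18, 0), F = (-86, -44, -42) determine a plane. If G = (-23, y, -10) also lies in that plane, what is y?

49

A normal to the plane is n = DE × DF = (742, -98, -1176).
G lies in the plane iff n · DG = 0.
This gives (-98)y + (4802) = 0, so y = 49.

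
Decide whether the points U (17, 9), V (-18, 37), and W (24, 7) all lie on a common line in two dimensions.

No

UV = (-35, 28), UW = (7, -2).
det[UV; UW] = (-35)(-2) − (28)(7) = -126.
The determinant is nonzero, so they are not collinear.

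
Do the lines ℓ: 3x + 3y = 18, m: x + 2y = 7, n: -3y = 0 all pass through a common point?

No

Intersecting ℓ and m: solving the 2×2 system gives (x, y) = (5, 1).
Substitute into n: (0)(5) + (-3)(1) = -3.
But n requires 0 ≠ -3, so the three lines have no common point.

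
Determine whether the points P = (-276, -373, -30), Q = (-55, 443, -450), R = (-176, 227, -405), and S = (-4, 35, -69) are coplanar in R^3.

A normal to the plane through P, Q, R is n = PQ × PR = (-54000, 40875, 51000).
The plane has equation n·X = -1872375. For S: n·S = -1872375.
Equal, so S lies in the plane and all four are coplanar.

Yes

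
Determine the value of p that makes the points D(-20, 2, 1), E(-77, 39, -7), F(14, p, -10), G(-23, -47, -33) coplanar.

Normal to plane DEG: n = (-1650, -1914, 2904); plane equation n·P = 32076.
Requiring n·F = 32076: (-1914)p + (-52140) = 32076.
So p = -44.

-44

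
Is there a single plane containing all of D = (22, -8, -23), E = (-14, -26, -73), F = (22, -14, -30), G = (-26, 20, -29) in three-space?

A normal to the plane through D, E, F is n = DE × DF = (-174, -252, 216).
The plane has equation n·P = -6780. For G: n·G = -6780.
Equal, so G lies in the plane and all four are coplanar.

Yes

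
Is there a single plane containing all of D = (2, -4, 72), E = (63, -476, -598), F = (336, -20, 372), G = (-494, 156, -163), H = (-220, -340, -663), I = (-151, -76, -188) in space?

Yes

The plane through D, E, F has normal n = DE × DF = (-152320, -242080, 156672) and equation n·P = 11944064.
Checking the remaining points: n·G = 11944064, n·H = 11944064, n·I = 11944064.
All equal 11944064, so all 6 points lie in one plane.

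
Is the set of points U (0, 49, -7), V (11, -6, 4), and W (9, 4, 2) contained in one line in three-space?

Yes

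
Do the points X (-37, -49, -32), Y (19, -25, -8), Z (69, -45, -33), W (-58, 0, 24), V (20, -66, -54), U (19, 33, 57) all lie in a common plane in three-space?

Yes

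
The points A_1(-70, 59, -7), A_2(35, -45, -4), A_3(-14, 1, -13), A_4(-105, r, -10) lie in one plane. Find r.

Coplanarity ⇔ det[A_1A_2; A_1A_3; A_1A_4] = 0.
Expanding, this is linear in r: (798)r + (-74214) = 0.
So r = 93.

93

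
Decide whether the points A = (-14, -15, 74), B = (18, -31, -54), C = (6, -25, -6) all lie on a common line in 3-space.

AB = (32, -16, -128), AC = (20, -10, -80).
Each component of AC is 5/8 times the corresponding component of AB, so AC = 5/8·AB and the points are collinear.

Yes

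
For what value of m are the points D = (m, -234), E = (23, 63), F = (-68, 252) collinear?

166

Collinearity: (D − E) must be parallel to (F − E) = (-91, 189).
Cross-multiplying the components: (m − 23)·(189) = (-297)·(-91).
Solving gives m = 166.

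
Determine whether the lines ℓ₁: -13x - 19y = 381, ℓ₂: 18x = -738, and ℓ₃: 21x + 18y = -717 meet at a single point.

Yes

Lines aᵢx + bᵢy = cᵢ with pairwise distinct directions are concurrent exactly when det[aᵢ bᵢ cᵢ] = 0.
Here the determinant is 0.
It vanishes, so the lines are concurrent at (-41, 8).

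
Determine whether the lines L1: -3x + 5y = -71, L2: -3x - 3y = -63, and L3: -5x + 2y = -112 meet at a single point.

Yes

Intersecting L1 and L2: solving the 2×2 system gives (x, y) = (22, -1).
Substitute into L3: (-5)(22) + (2)(-1) = -112.
This equals -112, so (22, -1) lies on all three lines and they are concurrent.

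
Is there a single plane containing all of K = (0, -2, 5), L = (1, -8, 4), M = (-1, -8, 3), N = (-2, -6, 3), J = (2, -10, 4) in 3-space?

Yes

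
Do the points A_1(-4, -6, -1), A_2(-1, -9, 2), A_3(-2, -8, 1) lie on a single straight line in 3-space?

Yes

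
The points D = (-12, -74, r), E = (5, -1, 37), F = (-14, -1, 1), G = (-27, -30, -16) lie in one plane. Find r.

24

Coplanarity ⇔ det[DE; DF; DG] = 0.
Expanding, this is linear in r: (-551)r + (13224) = 0.
So r = 24.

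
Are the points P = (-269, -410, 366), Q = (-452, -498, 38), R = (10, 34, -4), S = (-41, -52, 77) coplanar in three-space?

With P as base: PQ = (-183, -88, -328), PR = (279, 444, -370), PS = (228, 358, -289).
PR × PS = (4144, -3729, -1350).
PQ · (PR × PS) = 12600.
Since 12600 ≠ 0, the four points are not coplanar.

No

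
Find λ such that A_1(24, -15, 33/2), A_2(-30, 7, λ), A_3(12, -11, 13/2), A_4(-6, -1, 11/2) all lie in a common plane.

Coplanarity ⇔ det[A_1A_2; A_1A_3; A_1A_4] = 0.
Expanding, this is linear in λ: (-48)λ + (-696) = 0.
So λ = -29/2.

-29/2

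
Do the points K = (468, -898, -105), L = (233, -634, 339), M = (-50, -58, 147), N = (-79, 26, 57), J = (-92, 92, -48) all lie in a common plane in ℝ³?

No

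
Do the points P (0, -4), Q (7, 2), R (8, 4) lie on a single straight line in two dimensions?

PQ = (7, 6), PR = (8, 8).
Twice the signed area of △PQR is (7)(8) − (6)(8) = 8.
The area is nonzero, so the three points are not collinear.

No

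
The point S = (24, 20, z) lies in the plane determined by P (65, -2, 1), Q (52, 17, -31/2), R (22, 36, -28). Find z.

-12

A normal to the plane is n = PQ × PR = (76, 665/2, 323).
S lies in the plane iff n · PS = 0.
This gives (323)z + (3876) = 0, so z = -12.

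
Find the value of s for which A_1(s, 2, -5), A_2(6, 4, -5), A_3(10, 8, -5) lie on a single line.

Direction A_2A_3 = (4, 4, 0). From the y-coordinate of A_1, the parameter along the line is τ = (2 − 4)/4 = -1/2.
Then s = 6 + (-1/2)·(4) = 4.

4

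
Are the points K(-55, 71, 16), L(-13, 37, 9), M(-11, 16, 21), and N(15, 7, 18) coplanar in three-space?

No

The four points are coplanar iff the 3×3 determinant with rows KL, KM, KN is zero.
Rows: (42, -34, -7), (44, -55, 5), (70, -64, 2).
Expanding along the first row: (42)(210) − (-34)(-262) + (-7)(1034) = -7326.
Nonzero ⇒ not coplanar.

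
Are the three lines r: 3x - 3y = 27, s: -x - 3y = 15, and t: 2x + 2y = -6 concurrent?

Intersecting r and s: solving the 2×2 system gives (x, y) = (3, -6).
Substitute into t: (2)(3) + (2)(-6) = -6.
This equals -6, so (3, -6) lies on all three lines and they are concurrent.

Yes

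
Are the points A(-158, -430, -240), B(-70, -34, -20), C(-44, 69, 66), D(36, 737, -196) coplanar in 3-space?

With A as base: AB = (88, 396, 220), AC = (114, 499, 306), AD = (194, 1167, 44).
AC × AD = (-335146, 54348, 36232).
AB · (AC × AD) = 0.
The scalar triple product vanishes, so the four points are coplanar.

Yes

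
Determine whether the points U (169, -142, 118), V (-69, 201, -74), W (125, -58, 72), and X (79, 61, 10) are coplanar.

No

With U as base: UV = (-238, 343, -192), UW = (-44, 84, -46), UX = (-90, 203, -108).
UW × UX = (266, -612, -1372).
UV · (UW × UX) = -9800.
Since -9800 ≠ 0, the four points are not coplanar.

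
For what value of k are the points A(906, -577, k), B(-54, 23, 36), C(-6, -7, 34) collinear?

-4

Collinearity requires AB × AC = 0; each component is linear in k.
The x-component gives (-30)k + (-120) = 0, so k = -4.
The remaining components then also vanish.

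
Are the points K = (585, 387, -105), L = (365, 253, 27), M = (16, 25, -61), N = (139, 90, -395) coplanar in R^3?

A normal to the plane through K, L, M is n = KL × KM = (41888, -65428, 3394).
The plane has equation n·P = -1172526. For N: n·N = -1406718.
-1406718 ≠ -1172526, so N is off the plane.

No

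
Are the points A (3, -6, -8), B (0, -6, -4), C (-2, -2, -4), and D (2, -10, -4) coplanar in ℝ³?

With A as base: AB = (-3, 0, 4), AC = (-5, 4, 4), AD = (-1, -4, 4).
AC × AD = (32, 16, 24).
AB · (AC × AD) = 0.
The scalar triple product vanishes, so the four points are coplanar.

Yes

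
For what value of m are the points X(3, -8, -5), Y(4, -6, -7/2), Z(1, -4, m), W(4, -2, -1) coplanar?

Normal to plane XYW: n = (-1, -5/2, 4); plane equation n·P = -3.
Requiring n·Z = -3: (4)m + (9) = -3.
So m = -3.

-3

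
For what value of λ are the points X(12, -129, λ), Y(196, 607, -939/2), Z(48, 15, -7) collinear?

211/2

Collinearity requires XY × XZ = 0; each component is linear in λ.
The x-component gives (-592)λ + (62456) = 0, so λ = 211/2.
The remaining components then also vanish.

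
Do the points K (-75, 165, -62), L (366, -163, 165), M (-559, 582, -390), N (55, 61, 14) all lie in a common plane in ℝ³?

No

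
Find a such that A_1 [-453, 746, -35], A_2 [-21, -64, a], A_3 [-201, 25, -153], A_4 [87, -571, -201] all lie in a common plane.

Coplanarity ⇔ det[A_1A_2; A_1A_3; A_1A_4] = 0.
Expanding, this is linear in a: (57456)a + (4309200) = 0.
So a = -75.

-75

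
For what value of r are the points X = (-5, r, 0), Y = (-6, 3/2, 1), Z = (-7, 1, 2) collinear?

Collinearity requires XY × XZ = 0; each component is linear in r.
The x-component gives (-1)r + (2) = 0, so r = 2.
The remaining components then also vanish.

2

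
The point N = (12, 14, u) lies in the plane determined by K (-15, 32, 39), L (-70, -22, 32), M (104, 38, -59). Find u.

-3

The plane through K, L, M has equation 5334x − 6223y + 6096z = -41402.
Substituting N: (6096)u + (-23114) = -41402, so u = -3.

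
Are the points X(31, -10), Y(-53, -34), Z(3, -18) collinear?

Yes

XY = (-84, -24), XZ = (-28, -8).
Checking proportionality: XZ = 1/3·XY, so the vectors are parallel and the points are collinear.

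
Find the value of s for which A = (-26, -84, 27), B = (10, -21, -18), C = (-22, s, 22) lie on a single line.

-77

Direction AB = (36, 63, -45). From the x-coordinate of C, the parameter along the line is τ = (-22 − (-26))/36 = 1/9.
Then s = (-84) + 1/9·(63) = -77.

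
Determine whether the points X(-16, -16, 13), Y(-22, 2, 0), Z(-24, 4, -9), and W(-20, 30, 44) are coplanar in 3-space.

Yes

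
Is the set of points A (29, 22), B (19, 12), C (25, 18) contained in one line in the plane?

Yes

AB = (-10, -10), AC = (-4, -4).
det[AB; AC] = (-10)(-4) − (-10)(-4) = 0.
The determinant is zero, so the points are collinear.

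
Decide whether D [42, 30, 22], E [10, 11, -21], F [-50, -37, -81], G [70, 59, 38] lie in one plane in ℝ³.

No

The four points are coplanar iff the 3×3 determinant with rows DE, DF, DG is zero.
Rows: (-32, -19, -43), (-92, -67, -103), (28, 29, 16).
Expanding along the first row: (-32)(1915) − (-19)(1412) + (-43)(-792) = -396.
Nonzero ⇒ not coplanar.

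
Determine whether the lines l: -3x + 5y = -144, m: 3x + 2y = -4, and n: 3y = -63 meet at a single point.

No

Intersecting l and m: solving the 2×2 system gives (x, y) = (268/21, -148/7).
Substitute into n: (0)(268/21) + (3)(-148/7) = -444/7.
But n requires -63 ≠ -444/7, so the three lines have no common point.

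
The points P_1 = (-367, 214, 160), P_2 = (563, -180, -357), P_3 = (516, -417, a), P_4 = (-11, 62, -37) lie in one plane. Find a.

-267/2

Normal to plane P_1P_2P_4: n = (-966, -842, -1096); plane equation n·P = -1026.
Requiring n·P_3 = -1026: (-1096)a + (-147342) = -1026.
So a = -267/2.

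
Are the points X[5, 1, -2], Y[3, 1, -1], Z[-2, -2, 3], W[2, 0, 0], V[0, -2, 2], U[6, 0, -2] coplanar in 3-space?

The plane through X, Y, Z has normal n = XY × XZ = (3, 3, 6) and equation n·P = 6.
Checking the remaining points: n·W = 6, n·V = 6, n·U = 6.
All equal 6, so all 6 points lie in one plane.

Yes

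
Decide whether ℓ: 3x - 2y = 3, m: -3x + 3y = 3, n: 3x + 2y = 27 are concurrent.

Yes

The three lines meet at one point iff the augmented coefficient matrix [aᵢ bᵢ cᵢ] has rank < 3, i.e. its determinant vanishes.
Here the determinant is 0.
It vanishes, so the lines are concurrent at (5, 6).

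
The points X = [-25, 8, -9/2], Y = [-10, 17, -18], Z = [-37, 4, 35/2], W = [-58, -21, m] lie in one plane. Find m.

-7

The points are coplanar iff XY · (XZ × XW) = 0.
Expanding, this is linear in m: (48)m + (336) = 0.
So m = -7.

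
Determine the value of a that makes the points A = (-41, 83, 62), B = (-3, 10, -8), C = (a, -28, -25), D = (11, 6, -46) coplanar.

Normal to plane ABD: n = (2494, 464, 870); plane equation n·P = -9802.
Requiring n·C = -9802: (2494)a + (-34742) = -9802.
So a = 10.

10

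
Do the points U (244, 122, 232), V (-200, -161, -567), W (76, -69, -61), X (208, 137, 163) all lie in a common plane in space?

The four points are coplanar iff the 3×3 determinant with rows UV, UW, UX is zero.
Rows: (-444, -283, -799), (-168, -191, -293), (-36, 15, -69).
Expanding along the first row: (-444)(17574) − (-283)(1044) + (-799)(-9396) = 0.
Zero determinant ⇒ coplanar.

Yes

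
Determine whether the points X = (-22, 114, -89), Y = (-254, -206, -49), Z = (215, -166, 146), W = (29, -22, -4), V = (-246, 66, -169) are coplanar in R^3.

Yes

The plane through X, Y, Z has normal n = XY × XZ = (-64000, 64000, 140800) and equation n·P = -3827200.
Checking the remaining points: n·W = -3827200, n·V = -3827200.
All equal -3827200, so all 5 points lie in one plane.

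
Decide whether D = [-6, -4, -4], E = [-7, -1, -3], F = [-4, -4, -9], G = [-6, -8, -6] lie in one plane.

The four points are coplanar iff the 3×3 determinant with rows DE, DF, DG is zero.
Rows: (-1, 3, 1), (2, 0, -5), (0, -4, -2).
Expanding along the first row: (-1)(-20) − (3)(-4) + (1)(-8) = 24.
Nonzero ⇒ not coplanar.

No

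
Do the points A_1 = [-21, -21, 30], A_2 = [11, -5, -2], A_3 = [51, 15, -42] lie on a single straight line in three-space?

Yes

A_1A_2 = (32, 16, -32), A_1A_3 = (72, 36, -72).
A_1A_2 × A_1A_3 = (0, 0, 0).
The cross product vanishes, so the three points are collinear.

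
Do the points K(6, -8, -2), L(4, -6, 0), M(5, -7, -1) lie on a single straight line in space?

KL = (-2, 2, 2), KM = (-1, 1, 1).
Each component of KM is 1/2 times the corresponding component of KL, so KM = 1/2·KL and the points are collinear.

Yes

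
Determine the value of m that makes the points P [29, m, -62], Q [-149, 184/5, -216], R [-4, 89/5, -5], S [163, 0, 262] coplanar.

Coplanarity ⇔ det[PQ; PR; PS] = 0.
Expanding, this is linear in m: (3478)m + (76516/5) = 0.
So m = -22/5.

-22/5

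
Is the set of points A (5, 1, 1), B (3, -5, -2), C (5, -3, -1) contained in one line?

AB = (-2, -6, -3), AC = (0, -4, -2).
Comparing components 3 and 1: (-3)(0) − (-2)(-2) = -4 ≠ 0, so AB and AC are not parallel and the points are not collinear.

No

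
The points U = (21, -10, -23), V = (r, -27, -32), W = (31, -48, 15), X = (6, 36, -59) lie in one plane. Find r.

33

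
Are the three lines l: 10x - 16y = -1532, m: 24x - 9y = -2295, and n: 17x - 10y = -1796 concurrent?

Yes

Intersecting l and m: solving the 2×2 system gives (x, y) = (-78, 47).
Substitute into n: (17)(-78) + (-10)(47) = -1796.
This equals -1796, so (-78, 47) lies on all three lines and they are concurrent.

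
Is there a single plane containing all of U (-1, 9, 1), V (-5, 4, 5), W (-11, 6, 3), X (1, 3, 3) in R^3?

No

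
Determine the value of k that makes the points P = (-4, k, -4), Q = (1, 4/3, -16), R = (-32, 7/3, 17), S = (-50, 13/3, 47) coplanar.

The points are coplanar iff PQ · (PR × PS) = 0.
Expanding, this is linear in k: (-396)k + (924) = 0.
So k = 7/3.

7/3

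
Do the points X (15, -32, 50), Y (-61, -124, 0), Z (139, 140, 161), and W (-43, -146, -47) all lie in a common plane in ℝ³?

Yes

A normal to the plane through X, Y, Z is n = XY × XZ = (-1612, 2236, -1664).
The plane has equation n·P = -178932. For W: n·W = -178932.
Equal, so W lies in the plane and all four are coplanar.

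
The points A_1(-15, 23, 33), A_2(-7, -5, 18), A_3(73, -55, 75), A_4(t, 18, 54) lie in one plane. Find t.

5

Normal to plane A_1A_2A_3: n = (-2346, -1656, 1840); plane equation n·P = 57822.
Requiring n·A_4 = 57822: (-2346)t + (69552) = 57822.
So t = 5.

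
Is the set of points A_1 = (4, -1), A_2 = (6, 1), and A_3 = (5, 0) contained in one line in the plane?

A_1A_2 = (2, 2), A_1A_3 = (1, 1).
Checking proportionality: A_1A_3 = 1/2·A_1A_2, so the vectors are parallel and the points are collinear.

Yes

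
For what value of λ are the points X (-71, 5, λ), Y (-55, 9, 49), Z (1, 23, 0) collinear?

63

Collinearity requires XY × XZ = 0; each component is linear in λ.
The x-component gives (14)λ + (-882) = 0, so λ = 63.
The remaining components then also vanish.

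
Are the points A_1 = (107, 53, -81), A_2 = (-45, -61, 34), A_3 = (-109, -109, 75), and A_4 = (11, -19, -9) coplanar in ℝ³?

Yes

The four points are coplanar iff the 3×3 determinant with rows A_1A_2, A_1A_3, A_1A_4 is zero.
Rows: (-152, -114, 115), (-216, -162, 156), (-96, -72, 72).
Expanding along the first row: (-152)(-432) − (-114)(-576) + (115)(0) = 0.
Zero determinant ⇒ coplanar.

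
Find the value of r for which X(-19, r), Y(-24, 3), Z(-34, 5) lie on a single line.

2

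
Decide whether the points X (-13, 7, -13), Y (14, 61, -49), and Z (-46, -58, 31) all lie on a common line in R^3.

No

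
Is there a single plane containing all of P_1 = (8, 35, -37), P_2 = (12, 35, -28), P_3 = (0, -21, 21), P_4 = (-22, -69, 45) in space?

No

The four points are coplanar iff the 3×3 determinant with rows P_1P_2, P_1P_3, P_1P_4 is zero.
Rows: (4, 0, 9), (-8, -56, 58), (-30, -104, 82).
Expanding along the first row: (4)(1440) − (0)(1084) + (9)(-848) = -1872.
Nonzero ⇒ not coplanar.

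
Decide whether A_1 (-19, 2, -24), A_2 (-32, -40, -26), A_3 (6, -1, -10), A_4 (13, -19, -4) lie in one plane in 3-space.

Yes

A normal to the plane through A_1, A_2, A_3 is n = A_1A_2 × A_1A_3 = (-594, 132, 1089).
The plane has equation n·P = -14586. For A_4: n·A_4 = -14586.
Equal, so A_4 lies in the plane and all four are coplanar.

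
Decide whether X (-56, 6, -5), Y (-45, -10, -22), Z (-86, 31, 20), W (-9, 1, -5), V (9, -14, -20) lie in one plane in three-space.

The plane through X, Y, Z has normal n = XY × XZ = (25, 235, -205) and equation n·P = 1035.
Checking the remaining points: n·W = 1035, n·V = 1035.
All equal 1035, so all 5 points lie in one plane.

Yes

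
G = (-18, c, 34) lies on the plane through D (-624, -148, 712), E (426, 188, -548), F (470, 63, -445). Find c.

2

Coplanarity requires DE · (DF × DG) = 0.
DE = (1050, 336, -1260), DF = (1094, 211, -1157); the triple product is linear in c with coefficient -163590 and constant term 327180.
Setting it to zero: c = 2.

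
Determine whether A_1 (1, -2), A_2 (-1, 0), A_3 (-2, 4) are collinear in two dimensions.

No

A_1A_2 = (-2, 2), A_1A_3 = (-3, 6).
Twice the signed area of △A_1A_2A_3 is (-2)(6) − (2)(-3) = -6.
The area is nonzero, so the three points are not collinear.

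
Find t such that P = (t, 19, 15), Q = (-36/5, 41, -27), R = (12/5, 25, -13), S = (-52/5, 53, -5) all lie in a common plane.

Coplanarity ⇔ det[PQ; PR; PS] = 0.
Expanding, this is linear in t: (520)t + (-4576) = 0.
So t = 44/5.

44/5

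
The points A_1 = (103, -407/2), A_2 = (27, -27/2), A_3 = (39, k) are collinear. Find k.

-87/2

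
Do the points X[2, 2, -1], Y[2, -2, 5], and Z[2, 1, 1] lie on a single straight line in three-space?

No

XY = (0, -4, 6), XZ = (0, -1, 2).
Comparing components 2 and 3: (-4)(2) − (6)(-1) = -2 ≠ 0, so XY and XZ are not parallel and the points are not collinear.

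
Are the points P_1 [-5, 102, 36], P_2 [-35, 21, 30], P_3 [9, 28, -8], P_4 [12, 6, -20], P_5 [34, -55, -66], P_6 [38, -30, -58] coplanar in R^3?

The plane through P_1, P_2, P_3 has normal n = P_1P_2 × P_1P_3 = (3120, -1404, 3354) and equation n·P = -38064.
Checking the remaining points: n·P_4 = -38064, n·P_5 = -38064, n·P_6 = -33852.
Since n·P_6 = -33852 ≠ -38064, P_6 is off the plane and the points are not all coplanar.

No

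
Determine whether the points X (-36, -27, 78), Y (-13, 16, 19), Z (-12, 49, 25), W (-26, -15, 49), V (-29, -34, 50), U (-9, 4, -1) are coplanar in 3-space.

No

The plane through X, Y, Z has normal n = XY × XZ = (2205, -197, 716) and equation n·P = -18213.
Checking the remaining points: n·W = -19291, n·V = -21447, n·U = -21349.
Since n·W = -19291 ≠ -18213, W is off the plane and the points are not all coplanar.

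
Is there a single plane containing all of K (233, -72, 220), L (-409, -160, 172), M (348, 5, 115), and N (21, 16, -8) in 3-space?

The four points are coplanar iff the 3×3 determinant with rows KL, KM, KN is zero.
Rows: (-642, -88, -48), (115, 77, -105), (-212, 88, -228).
Expanding along the first row: (-642)(-8316) − (-88)(-48480) + (-48)(26444) = -196680.
Nonzero ⇒ not coplanar.

No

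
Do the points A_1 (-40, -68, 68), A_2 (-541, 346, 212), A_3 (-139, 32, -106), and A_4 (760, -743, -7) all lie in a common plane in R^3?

With A_1 as base: A_1A_2 = (-501, 414, 144), A_1A_3 = (-99, 100, -174), A_1A_4 = (800, -675, -75).
A_1A_3 × A_1A_4 = (-124950, -146625, -13175).
A_1A_2 · (A_1A_3 × A_1A_4) = 0.
The scalar triple product vanishes, so the four points are coplanar.

Yes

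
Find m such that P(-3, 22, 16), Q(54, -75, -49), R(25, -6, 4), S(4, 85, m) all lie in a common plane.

The points are coplanar iff PQ · (PR × PS) = 0.
Expanding, this is linear in m: (1120)m + (-94080) = 0.
So m = 84.

84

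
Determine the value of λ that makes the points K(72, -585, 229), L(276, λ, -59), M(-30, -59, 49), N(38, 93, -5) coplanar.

235

Coplanarity ⇔ det[KL; KM; KN] = 0.
Expanding, this is linear in λ: (-17748)λ + (4170780) = 0.
So λ = 235.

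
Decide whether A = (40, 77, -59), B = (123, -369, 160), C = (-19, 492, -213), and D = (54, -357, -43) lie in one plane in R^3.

A normal to the plane through A, B, C is n = AB × AC = (-22201, -139, 8131).
The plane has equation n·P = -1378472. For D: n·D = -1498864.
-1498864 ≠ -1378472, so D is off the plane.

No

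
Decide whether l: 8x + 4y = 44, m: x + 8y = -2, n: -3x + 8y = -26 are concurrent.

Lines aᵢx + bᵢy = cᵢ with pairwise distinct directions are concurrent exactly when det[aᵢ bᵢ cᵢ] = 0.
Here the determinant is 0.
It vanishes, so the lines are concurrent at (6, -1).

Yes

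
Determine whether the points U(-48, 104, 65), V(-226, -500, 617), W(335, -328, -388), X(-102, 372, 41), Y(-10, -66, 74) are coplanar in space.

The plane through U, V, W has normal n = UV × UW = (512076, 130782, 308228) and equation n·P = 9056500.
Checking the remaining points: n·X = 9056500, n·Y = 9056500.
All equal 9056500, so all 5 points lie in one plane.

Yes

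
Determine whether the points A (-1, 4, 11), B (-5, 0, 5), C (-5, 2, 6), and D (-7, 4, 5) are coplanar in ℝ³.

Yes

A normal to the plane through A, B, C is n = AB × AC = (8, 4, -8).
The plane has equation n·P = -80. For D: n·D = -80.
Equal, so D lies in the plane and all four are coplanar.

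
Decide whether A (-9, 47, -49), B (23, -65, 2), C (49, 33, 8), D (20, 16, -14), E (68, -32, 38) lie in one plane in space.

No

The plane through A, B, C has normal n = AB × AC = (-5670, 1134, 6048) and equation n·P = -192024.
Checking the remaining points: n·D = -179928, n·E = -192024.
Since n·D = -179928 ≠ -192024, D is off the plane and the points are not all coplanar.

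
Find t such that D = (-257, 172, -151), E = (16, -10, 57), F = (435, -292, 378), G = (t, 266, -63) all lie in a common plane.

Normal to plane DEF: n = (234, -481, -728); plane equation n·P = -32942.
Requiring n·G = -32942: (234)t + (-82082) = -32942.
So t = 210.

210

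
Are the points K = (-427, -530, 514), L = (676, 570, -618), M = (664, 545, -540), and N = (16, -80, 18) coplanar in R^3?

Yes

A normal to the plane through K, L, M is n = KL × KM = (57500, -72450, -14375).
The plane has equation n·P = 6457250. For N: n·N = 6457250.
Equal, so N lies in the plane and all four are coplanar.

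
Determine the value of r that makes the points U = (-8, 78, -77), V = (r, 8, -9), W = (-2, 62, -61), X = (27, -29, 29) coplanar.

8

Normal to plane UWX: n = (16, -76, -82); plane equation n·P = 258.
Requiring n·V = 258: (16)r + (130) = 258.
So r = 8.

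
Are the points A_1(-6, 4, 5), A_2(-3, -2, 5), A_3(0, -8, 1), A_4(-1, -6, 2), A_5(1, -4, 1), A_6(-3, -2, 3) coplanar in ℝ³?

The plane through A_1, A_2, A_3 has normal n = A_1A_2 × A_1A_3 = (24, 12, 0) and equation n·P = -96.
Checking the remaining points: n·A_4 = -96, n·A_5 = -24, n·A_6 = -96.
Since n·A_5 = -24 ≠ -96, A_5 is off the plane and the points are not all coplanar.

No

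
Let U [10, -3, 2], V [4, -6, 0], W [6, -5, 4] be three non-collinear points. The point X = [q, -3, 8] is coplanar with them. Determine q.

The plane through U, V, W has equation −10x + 20y = -160.
Substituting X: (-10)q + (-60) = -160, so q = 10.

10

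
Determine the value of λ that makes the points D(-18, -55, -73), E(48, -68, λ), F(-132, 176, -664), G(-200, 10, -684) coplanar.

Normal to plane DFG: n = (-102726, 37908, 34632); plane equation n·P = -2764008.
Requiring n·E = -2764008: (34632)λ + (-7508592) = -2764008.
So λ = 137.

137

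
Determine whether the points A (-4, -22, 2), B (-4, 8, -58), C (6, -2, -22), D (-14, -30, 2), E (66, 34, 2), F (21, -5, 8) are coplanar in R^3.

Yes

The plane through A, B, C has normal n = AB × AC = (480, -600, -300) and equation n·P = 10680.
Checking the remaining points: n·D = 10680, n·E = 10680, n·F = 10680.
All equal 10680, so all 6 points lie in one plane.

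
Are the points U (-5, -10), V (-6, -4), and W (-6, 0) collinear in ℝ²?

No

UV = (-1, 6), UW = (-1, 10).
If collinear, UW would be a scalar multiple of UV. But (-1)·(10) ≠ (6)·(-1) (difference -4), so they are not parallel; the points are not collinear.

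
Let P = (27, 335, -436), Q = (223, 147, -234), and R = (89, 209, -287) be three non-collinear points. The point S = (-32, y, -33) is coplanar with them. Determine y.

The plane through P, Q, R has equation −2560x − 16680y − 13040z = 28520.
Substituting S: (-16680)y + (512240) = 28520, so y = 29.

29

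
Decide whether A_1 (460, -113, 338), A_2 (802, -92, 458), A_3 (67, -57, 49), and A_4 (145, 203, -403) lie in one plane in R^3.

The four points are coplanar iff the 3×3 determinant with rows A_1A_2, A_1A_3, A_1A_4 is zero.
Rows: (342, 21, 120), (-393, 56, -289), (-315, 316, -741).
Expanding along the first row: (342)(49828) − (21)(200178) + (120)(-106548) = 51678.
Nonzero ⇒ not coplanar.

No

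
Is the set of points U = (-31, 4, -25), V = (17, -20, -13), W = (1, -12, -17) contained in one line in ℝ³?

Yes

UV = (48, -24, 12), UW = (32, -16, 8).
Each component of UW is 2/3 times the corresponding component of UV, so UW = 2/3·UV and the points are collinear.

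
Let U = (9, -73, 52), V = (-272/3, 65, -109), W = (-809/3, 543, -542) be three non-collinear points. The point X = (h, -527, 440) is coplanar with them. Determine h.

148

Coplanarity requires UV · (UW × UX) = 0.
UV = (-299/3, 138, -161), UW = (-836/3, 616, -594); the triple product is linear in h with coefficient 17204 and constant term -2546192.
Setting it to zero: h = 148.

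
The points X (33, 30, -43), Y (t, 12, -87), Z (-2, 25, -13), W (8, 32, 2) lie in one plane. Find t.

11

Normal to plane XZW: n = (-285, 825, -195); plane equation n·P = 23730.
Requiring n·Y = 23730: (-285)t + (26865) = 23730.
So t = 11.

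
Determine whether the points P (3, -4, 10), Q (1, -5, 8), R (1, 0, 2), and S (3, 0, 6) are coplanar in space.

No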